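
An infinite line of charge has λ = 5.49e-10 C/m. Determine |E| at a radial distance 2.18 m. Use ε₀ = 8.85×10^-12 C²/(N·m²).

By cylindrical symmetry E is radial; use a coaxial Gaussian cylinder of radius 2.18 m and length L.
Q_enc = λL, so λ_enc = 5.49×10^-10 C/m.
Since E is radial and uniform over the curved surface, Φ = E·2πrL = Q_enc/ε₀ = λ_enc L/ε₀.
E = |λ_enc|/(2πε₀r) = (5.49e-10)/(2π·8.85×10^-12·2.18) = 4.53 N/C.

4.53 N/C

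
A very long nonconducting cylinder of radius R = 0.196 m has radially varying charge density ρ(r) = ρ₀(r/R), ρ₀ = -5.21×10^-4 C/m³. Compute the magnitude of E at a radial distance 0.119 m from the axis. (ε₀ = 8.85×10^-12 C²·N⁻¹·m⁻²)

Coaxial Gaussian cylinder, radius r = 0.119 m, length L (r < R).
λ_enc = ∫₀^r ρ(r')·2πr' dr' = (2πρ₀/R)·r^3/3 = -9.382×10^-6 C/m.
Applying ∮E·dA = Q_enc/ε₀ with the end caps contributing no flux:
E = |λ_enc|/(2πε₀r) = (9.382e-6)/(2π·8.85×10^-12·0.119) = 1.42×10^6 N/C.

|E| ≈ 1.42e6 N/C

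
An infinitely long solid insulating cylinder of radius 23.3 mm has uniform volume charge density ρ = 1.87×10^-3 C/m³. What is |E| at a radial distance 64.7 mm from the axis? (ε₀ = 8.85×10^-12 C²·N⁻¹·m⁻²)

By cylindrical symmetry E is radial; use a coaxial Gaussian cylinder of radius 64.7 mm and length L (r > 23.3 mm, full cross-section enclosed).
λ_enc = ρ·πR² = (1.87×10^-3)π(0.0233)² = 3.189×10^-6 C/m.
Since E is radial and uniform over the curved surface, Φ = E·2πrL = Q_enc/ε₀ = λ_enc L/ε₀.
E = |λ_enc|/(2πε₀r) = (3.189e-6)/(2π·8.85×10^-12·0.0647) = 8.86×10^5 N/C.

8.86×10^5 V/m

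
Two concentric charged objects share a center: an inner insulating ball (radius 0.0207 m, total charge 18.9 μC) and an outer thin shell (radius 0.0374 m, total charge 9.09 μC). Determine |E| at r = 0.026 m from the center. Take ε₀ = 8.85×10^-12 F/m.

E = 2.51×10^8 N/C

Take a concentric spherical Gaussian surface of radius r = 0.026 m (between the bodies, 0.0207 m < r < 0.0374 m).
Only the inner charge is enclosed; the outer shell contributes nothing inside itself. Q_enc = 18.9 μC = 1.89×10^-5 C.
Since E is radial and uniform over the Gaussian sphere, Φ = E·4πr² = Q_enc/ε₀.
E = |Q_enc|/(4πε₀r²) = (1.89e-5)/(4π·8.85×10^-12·(0.026)²) = 2.51×10^8 N/C.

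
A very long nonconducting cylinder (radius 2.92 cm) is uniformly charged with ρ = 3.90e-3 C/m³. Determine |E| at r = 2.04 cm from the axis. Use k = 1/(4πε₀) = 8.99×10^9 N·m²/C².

Choose a coaxial cylinder of radius r = 2.04 cm (arbitrary length L) as the Gaussian surface (r < R).
Enclosed charge per unit length: λ_enc = ρ·πr² = (3.90×10^-3)π(0.0204)² = 5.099e-6 C/m.
Applying ∮E·dA = Q_enc/ε₀ with the end caps contributing no flux:
E = 2k|λ_enc|/r = 2(8.99×10^9)(5.099×10^-6)/(0.0204) = 4.49×10^6 N/C.

E = 4.49×10^6 N/C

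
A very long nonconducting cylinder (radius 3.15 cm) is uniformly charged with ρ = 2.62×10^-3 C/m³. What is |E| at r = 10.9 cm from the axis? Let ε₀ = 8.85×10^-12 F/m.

1.35e6 N/C

Choose a coaxial cylinder of radius r = 10.9 cm (arbitrary length L) as the Gaussian surface (r > 3.15 cm, full cross-section enclosed).
λ_enc = ρ·πR² = (2.62e-3)π(0.0315)² = 8.167×10^-6 C/m.
Since E is radial and uniform over the curved surface, Φ = E·2πrL = Q_enc/ε₀ = λ_enc L/ε₀.
E = |λ_enc|/(2πε₀r) = (8.167e-6)/(2π·8.85×10^-12·0.109) = 1.35e6 N/C.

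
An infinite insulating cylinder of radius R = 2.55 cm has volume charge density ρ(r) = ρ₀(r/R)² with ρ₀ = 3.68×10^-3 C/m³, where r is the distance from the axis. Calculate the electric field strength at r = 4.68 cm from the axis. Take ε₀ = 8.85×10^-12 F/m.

E = 1.44×10^6 V/m

By cylindrical symmetry E is radial; use a coaxial Gaussian cylinder of radius 4.68 cm and length L (r > R, full charge per length enclosed).
λ_enc = 2π ∫₀^R ρ₀(r'/R)^2 r' dr' = 2πρ₀R²/4 = 3.759×10^-6 C/m.
Since E is radial and uniform over the curved surface, Φ = E·2πrL = Q_enc/ε₀ = λ_enc L/ε₀.
E = |λ_enc|/(2πε₀r) = (3.759e-6)/(2π·8.85×10^-12·0.0468) = 1.44e6 N/C.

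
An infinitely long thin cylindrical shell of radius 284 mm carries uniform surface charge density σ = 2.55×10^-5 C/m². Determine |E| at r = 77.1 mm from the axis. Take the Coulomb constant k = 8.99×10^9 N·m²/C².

Take a coaxial cylindrical Gaussian surface of radius r = 77.1 mm and length L (r < 284 mm, inside the shell).
No charge is enclosed, so Gauss's law gives E·2πrL = 0 ⇒ E = 0.

E = 0 (no enclosed charge)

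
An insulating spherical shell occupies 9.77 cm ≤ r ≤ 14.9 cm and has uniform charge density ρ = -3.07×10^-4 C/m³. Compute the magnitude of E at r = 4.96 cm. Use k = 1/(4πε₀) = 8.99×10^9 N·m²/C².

Take a concentric spherical Gaussian surface of radius r = 4.96 cm (r < 9.77 cm, inside the empty cavity).
No charge is enclosed, so by Gauss's law E·4πr² = 0 ⇒ E = 0.

|E| = 0 V/m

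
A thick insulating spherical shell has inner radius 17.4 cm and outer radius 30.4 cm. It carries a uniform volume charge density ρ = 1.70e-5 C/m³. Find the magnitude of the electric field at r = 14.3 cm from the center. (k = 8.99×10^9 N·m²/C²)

Take a concentric spherical Gaussian surface of radius r = 14.3 cm (r < 17.4 cm, inside the empty cavity).
No charge is enclosed, so by Gauss's law E·4πr² = 0 ⇒ E = 0.

E = 0 (no enclosed charge)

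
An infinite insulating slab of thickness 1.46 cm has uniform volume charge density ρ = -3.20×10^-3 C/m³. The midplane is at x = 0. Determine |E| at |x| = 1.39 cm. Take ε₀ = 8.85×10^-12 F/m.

E ≈ 2.64e6 N/C

The point |x| = 1.39 cm lies outside the slab (half-thickness 0.0073 m). A symmetric pillbox spanning the full slab encloses Q_enc = ρ·d·A.
Flux = 2EA ⇒ E = |ρ|d/(2ε₀), independent of distance outside.
E = (3.20e-3)(0.0146)/(2·8.85×10^-12) = 2.64×10^6 N/C.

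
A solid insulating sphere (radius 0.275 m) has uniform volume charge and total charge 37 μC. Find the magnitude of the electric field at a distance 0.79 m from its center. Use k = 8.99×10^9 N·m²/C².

Symmetry ⇒ E = E(r) r̂. Gaussian sphere of radius r = 0.79 m (r > R, so the entire charge is enclosed).
Q_enc = 37 μC = 3.70×10^-5 C.
Since E is radial and uniform over the Gaussian sphere, Φ = E·4πr² = Q_enc/ε₀.
E = k|Q_enc|/r² = (8.99×10^9)(3.70×10^-5)/(0.79)² = 5.33×10^5 N/C.

E ≈ 5.33×10^5 V/m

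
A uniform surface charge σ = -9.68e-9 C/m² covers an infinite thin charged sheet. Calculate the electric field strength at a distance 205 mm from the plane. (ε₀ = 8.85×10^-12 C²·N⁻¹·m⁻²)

547 N/C

Choose a cylindrical pillbox piercing the sheet, end faces (area A) parallel to it.
Flux Φ = 2EA and Q_enc = σA, so 2EA = σA/ε₀ ⇒ E = |σ|/(2ε₀), independent of distance.
E = |σ|/(2ε₀) = (9.68×10^-9)/(2·8.85×10^-12) = 547 N/C.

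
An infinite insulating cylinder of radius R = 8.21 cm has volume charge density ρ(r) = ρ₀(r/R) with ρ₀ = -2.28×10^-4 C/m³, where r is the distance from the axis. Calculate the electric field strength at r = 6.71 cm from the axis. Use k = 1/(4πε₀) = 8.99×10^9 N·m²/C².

Take a coaxial cylindrical Gaussian surface of radius r = 6.71 cm and length L (r < R).
Integrating ρ over the cross-section to radius r: λ_enc = (2πρ₀/R) ∫₀^r r'^2 dr' = 2πρ₀ r^3/(3·R) = -1.757×10^-6 C/m.
Applying ∮E·dA = Q_enc/ε₀ with the end caps contributing no flux:
E = 2k|λ_enc|/r = 2(8.99×10^9)(1.757e-6)/(0.0671) = 4.71e5 N/C.

E = 4.71×10^5 N/C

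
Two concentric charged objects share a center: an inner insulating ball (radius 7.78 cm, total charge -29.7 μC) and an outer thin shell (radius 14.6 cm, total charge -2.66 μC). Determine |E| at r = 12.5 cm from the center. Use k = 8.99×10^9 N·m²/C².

Take a concentric spherical Gaussian surface of radius r = 12.5 cm (between the bodies, 7.78 cm < r < 14.6 cm).
Only the inner charge is enclosed; the outer shell contributes nothing inside itself. Q_enc = -29.7 μC = -2.97×10^-5 C.
Since E is radial and uniform over the Gaussian sphere, Φ = E·4πr² = Q_enc/ε₀.
E = k|Q_enc|/r² = (8.99×10^9)(2.97×10^-5)/(0.125)² = 1.71×10^7 N/C.

|E| ≈ 1.71×10^7 N/C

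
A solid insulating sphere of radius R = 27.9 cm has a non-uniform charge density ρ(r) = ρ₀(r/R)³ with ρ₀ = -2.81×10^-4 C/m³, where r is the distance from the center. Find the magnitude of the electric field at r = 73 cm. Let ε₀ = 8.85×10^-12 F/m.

Take a concentric spherical Gaussian surface of radius r = 73 cm (r > R, all charge enclosed).
Q_enc = 4π ∫₀^R ρ₀(r'/R)^3 r'² dr' = 4πρ₀R³/6 = -1.278×10^-5 C.
By Gauss's law, ∮E·dA = E·4πr² = Q_enc/ε₀.
E = |Q_enc|/(4πε₀r²) = (1.278×10^-5)/(4π·8.85×10^-12·(0.73)²) = 2.16e5 N/C.

E ≈ 2.16e5 N/C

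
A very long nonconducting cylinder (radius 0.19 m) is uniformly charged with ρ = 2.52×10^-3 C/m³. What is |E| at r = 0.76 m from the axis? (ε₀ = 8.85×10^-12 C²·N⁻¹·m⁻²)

Choose a coaxial cylinder of radius r = 0.76 m (arbitrary length L) as the Gaussian surface (r > 0.19 m, full cross-section enclosed).
λ_enc = ρ·πR² = (2.52e-3)π(0.19)² = 2.858e-4 C/m.
Since E is radial and uniform over the curved surface, Φ = E·2πrL = Q_enc/ε₀ = λ_enc L/ε₀.
E = |λ_enc|/(2πε₀r) = (2.858e-4)/(2π·8.85×10^-12·0.76) = 6.76×10^6 N/C.

E = 6.76e6 V/m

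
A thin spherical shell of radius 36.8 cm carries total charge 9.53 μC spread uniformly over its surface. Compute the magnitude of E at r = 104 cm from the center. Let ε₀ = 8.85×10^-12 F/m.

E = 7.92e4 V/m

Take a concentric spherical Gaussian surface of radius r = 104 cm (r > 36.8 cm).
The entire shell is enclosed: Q_enc = 9.53×10^-6 C.
Gauss's law: E·4πr² = Q_enc/ε₀.
E = |Q_enc|/(4πε₀r²) = (9.53×10^-6)/(4π·8.85×10^-12·(1.04)²) = 7.92×10^4 N/C.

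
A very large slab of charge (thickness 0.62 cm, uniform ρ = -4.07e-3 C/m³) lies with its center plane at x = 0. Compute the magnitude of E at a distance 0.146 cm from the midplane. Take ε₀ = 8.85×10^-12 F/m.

|E| ≈ 6.71e5 N/C

By symmetry E is perpendicular to the slab. A Gaussian pillbox from −0.146 cm to +0.146 cm (face area A) lies entirely within the slab.
Q_enc = ρ·(2x)·A and flux = 2EA, so 2EA = 2ρxA/ε₀ ⇒ E = |ρ|x/ε₀.
E = (4.07×10^-3)(0.00146)/(8.85×10^-12) = 6.71×10^5 N/C.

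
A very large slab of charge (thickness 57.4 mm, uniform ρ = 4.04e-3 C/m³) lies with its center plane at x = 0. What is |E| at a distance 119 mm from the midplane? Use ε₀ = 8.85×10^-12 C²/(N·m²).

|E| ≈ 1.31×10^7 N/C

The point |x| = 119 mm lies outside the slab (half-thickness 0.0287 m). A symmetric pillbox spanning the full slab encloses Q_enc = ρ·d·A.
Flux = 2EA ⇒ E = |ρ|d/(2ε₀), independent of distance outside.
E = (4.04×10^-3)(0.0574)/(2·8.85×10^-12) = 1.31×10^7 N/C.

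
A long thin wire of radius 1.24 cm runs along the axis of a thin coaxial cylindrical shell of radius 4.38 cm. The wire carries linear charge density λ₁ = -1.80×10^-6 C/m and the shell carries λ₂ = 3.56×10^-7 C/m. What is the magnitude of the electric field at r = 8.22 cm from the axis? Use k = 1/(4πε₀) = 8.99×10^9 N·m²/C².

|E| = 3.16×10^5 N/C

By cylindrical symmetry E is radial; use a coaxial Gaussian cylinder of radius 8.22 cm and length L (r > 4.38 cm, enclosing both).
λ_enc = λ₁ + λ₂ = (-1.80×10^-6) + (3.56×10^-7) = -1.444×10^-6 C/m.
By Gauss's law (flux through the curved wall only), E·2πrL = λ_enc L/ε₀.
E = 2k|λ_enc|/r = 2(8.99×10^9)(1.444×10^-6)/(0.0822) = 3.16×10^5 N/C.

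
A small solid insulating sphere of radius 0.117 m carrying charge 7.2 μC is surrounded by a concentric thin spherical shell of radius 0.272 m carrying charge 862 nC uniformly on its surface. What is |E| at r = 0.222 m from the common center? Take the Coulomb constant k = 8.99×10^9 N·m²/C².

E ≈ 1.31×10^6 N/C

By spherical symmetry E is radial; choose a Gaussian sphere of radius r = 0.222 m (between the bodies, 0.117 m < r < 0.272 m).
Only the inner charge is enclosed; the outer shell contributes nothing inside itself. Q_enc = 7.2 μC = 7.20e-6 C.
Since E is radial and uniform over the Gaussian sphere, Φ = E·4πr² = Q_enc/ε₀.
E = k|Q_enc|/r² = (8.99×10^9)(7.20×10^-6)/(0.222)² = 1.31e6 N/C.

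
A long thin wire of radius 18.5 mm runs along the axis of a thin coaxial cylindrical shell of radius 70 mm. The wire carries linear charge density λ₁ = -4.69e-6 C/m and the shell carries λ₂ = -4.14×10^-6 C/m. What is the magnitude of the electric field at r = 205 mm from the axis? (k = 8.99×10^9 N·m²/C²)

Take a coaxial cylindrical Gaussian surface of radius r = 205 mm and length L (r > 70 mm, enclosing both).
λ_enc = λ₁ + λ₂ = (-4.69×10^-6) + (-4.14e-6) = -8.83e-6 C/m.
Gauss's law: E·2πrL = λ_enc L/ε₀.
E = 2k|λ_enc|/r = 2(8.99×10^9)(8.83×10^-6)/(0.205) = 7.74e5 N/C.

|E| = 7.74×10^5 N/C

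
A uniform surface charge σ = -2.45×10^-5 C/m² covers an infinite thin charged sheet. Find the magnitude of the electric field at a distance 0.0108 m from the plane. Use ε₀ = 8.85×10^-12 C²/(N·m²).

Choose a cylindrical pillbox piercing the sheet, end faces (area A) parallel to it.
Flux Φ = 2EA and Q_enc = σA, so 2EA = σA/ε₀ ⇒ E = |σ|/(2ε₀), independent of distance.
E = |σ|/(2ε₀) = (2.45×10^-5)/(2·8.85×10^-12) = 1.38×10^6 N/C.

E = 1.38×10^6 V/m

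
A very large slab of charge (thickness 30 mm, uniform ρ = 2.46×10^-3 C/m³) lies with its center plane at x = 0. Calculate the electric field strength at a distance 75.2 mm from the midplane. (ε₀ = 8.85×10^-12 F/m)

The point |x| = 75.2 mm lies outside the slab (half-thickness 0.015 m). A symmetric pillbox spanning the full slab encloses Q_enc = ρ·d·A.
Flux = 2EA ⇒ E = |ρ|d/(2ε₀), independent of distance outside.
E = (2.46×10^-3)(0.03)/(2·8.85×10^-12) = 4.17e6 N/C.

|E| ≈ 4.17e6 V/m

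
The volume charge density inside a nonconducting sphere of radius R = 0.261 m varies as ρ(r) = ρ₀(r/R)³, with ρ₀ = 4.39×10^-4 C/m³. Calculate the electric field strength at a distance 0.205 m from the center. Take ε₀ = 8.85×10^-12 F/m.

By spherical symmetry E is radial; choose a Gaussian sphere of radius r = 0.205 m (r < R).
Integrate the density: Q_enc = 4π ∫₀^r ρ₀(r'/R)^3 r'² dr' = 4πρ₀ r^6/(6·R³) = 3.838e-6 C.
Applying ∮E·dA = Q_enc/ε₀ with Φ = E(4πr²):
E = |Q_enc|/(4πε₀r²) = (3.838×10^-6)/(4π·8.85×10^-12·(0.205)²) = 8.21e5 N/C.

8.21×10^5 N/C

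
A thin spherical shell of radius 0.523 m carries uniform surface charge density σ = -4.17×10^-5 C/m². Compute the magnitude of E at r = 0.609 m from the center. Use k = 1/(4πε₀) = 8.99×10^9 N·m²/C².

3.47e6 N/C

Symmetry ⇒ E = E(r) r̂. Gaussian sphere of radius r = 0.609 m (r > 0.523 m).
The entire shell is enclosed: Q_enc = σ·4πR² = (-4.17e-5)·4π·(0.523)² = -1.433×10^-4 C.
Since E is radial and uniform over the Gaussian sphere, Φ = E·4πr² = Q_enc/ε₀.
E = k|Q_enc|/r² = (8.99×10^9)(1.433×10^-4)/(0.609)² = 3.47×10^6 N/C.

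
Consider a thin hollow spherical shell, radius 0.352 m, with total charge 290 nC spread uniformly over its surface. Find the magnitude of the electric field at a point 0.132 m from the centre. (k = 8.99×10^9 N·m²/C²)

E = 0 (no enclosed charge)

Symmetry ⇒ E = E(r) r̂. Gaussian sphere of radius r = 0.132 m (inside the shell, r < 0.352 m).
No charge lies within this surface, so Q_enc = 0 and Gauss's law gives E·4πr² = 0 ⇒ E = 0.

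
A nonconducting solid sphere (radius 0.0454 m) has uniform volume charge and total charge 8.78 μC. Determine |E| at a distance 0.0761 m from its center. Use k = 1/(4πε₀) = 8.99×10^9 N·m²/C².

|E| ≈ 1.36e7 V/m

Take a concentric spherical Gaussian surface of radius r = 0.0761 m (r > R, so the entire charge is enclosed).
Q_enc = 8.78 μC = 8.78×10^-6 C.
Since E is radial and uniform over the Gaussian sphere, Φ = E·4πr² = Q_enc/ε₀.
E = k|Q_enc|/r² = (8.99×10^9)(8.78×10^-6)/(0.0761)² = 1.36e7 N/C.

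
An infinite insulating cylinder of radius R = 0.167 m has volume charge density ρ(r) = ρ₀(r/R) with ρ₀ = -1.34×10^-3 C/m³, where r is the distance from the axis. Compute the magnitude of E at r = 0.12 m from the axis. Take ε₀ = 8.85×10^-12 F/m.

E = 4.35e6 N/C

By cylindrical symmetry E is radial; use a coaxial Gaussian cylinder of radius 0.12 m and length L (r < R).
λ_enc = ∫₀^r ρ(r')·2πr' dr' = (2πρ₀/R)·r^3/3 = -2.904×10^-5 C/m.
Since E is radial and uniform over the curved surface, Φ = E·2πrL = Q_enc/ε₀ = λ_enc L/ε₀.
E = |λ_enc|/(2πε₀r) = (2.904×10^-5)/(2π·8.85×10^-12·0.12) = 4.35e6 N/C.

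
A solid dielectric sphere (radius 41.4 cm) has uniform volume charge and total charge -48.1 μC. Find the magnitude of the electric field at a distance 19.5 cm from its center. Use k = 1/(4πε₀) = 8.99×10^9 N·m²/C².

E = 1.19×10^6 V/m

Take a concentric spherical Gaussian surface of radius r = 19.5 cm (r < R).
Only the charge within r is enclosed: Q_enc = Q·(r/R)³ = (-48.1 μC)·(19.5 cm/41.4 cm)³ = -5.026×10^-6 C.
By Gauss's law, ∮E·dA = E·4πr² = Q_enc/ε₀.
E = k|Q_enc|/r² = (8.99×10^9)(5.026×10^-6)/(0.195)² = 1.19×10^6 N/C.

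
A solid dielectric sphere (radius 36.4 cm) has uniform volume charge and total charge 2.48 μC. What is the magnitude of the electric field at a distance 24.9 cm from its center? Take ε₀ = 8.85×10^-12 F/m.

|E| = 1.15×10^5 N/C

Use a concentric Gaussian sphere at r = 24.9 cm (r < R).
For a uniform sphere the enclosed fraction is (r/R)³, so Q_enc = (2.48 μC)(0.249/0.364)³ = 7.939e-7 C.
Applying ∮E·dA = Q_enc/ε₀ with Φ = E(4πr²):
E = |Q_enc|/(4πε₀r²) = (7.939e-7)/(4π·8.85×10^-12·(0.249)²) = 1.15e5 N/C.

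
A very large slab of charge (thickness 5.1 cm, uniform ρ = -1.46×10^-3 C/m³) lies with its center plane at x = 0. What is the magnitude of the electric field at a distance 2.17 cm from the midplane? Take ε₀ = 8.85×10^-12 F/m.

By symmetry E is perpendicular to the slab. A Gaussian pillbox from −2.17 cm to +2.17 cm (face area A) lies entirely within the slab.
Q_enc = ρ·(2x)·A and flux = 2EA, so 2EA = 2ρxA/ε₀ ⇒ E = |ρ|x/ε₀.
E = (1.46e-3)(0.0217)/(8.85×10^-12) = 3.58×10^6 N/C.

E = 3.58×10^6 V/m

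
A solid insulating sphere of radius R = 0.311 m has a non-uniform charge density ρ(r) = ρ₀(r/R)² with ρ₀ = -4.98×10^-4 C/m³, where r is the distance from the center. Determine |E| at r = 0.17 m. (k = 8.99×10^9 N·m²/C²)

Symmetry ⇒ E = E(r) r̂. Gaussian sphere of radius r = 0.17 m (r < R).
Q_enc = ∫₀^r ρ(r')·4πr'² dr' = (4πρ₀/R²) ∫₀^r r'^4 dr' = 4πρ₀ r^5/(5·R²) = -1.837×10^-6 C.
Gauss's law: E·4πr² = Q_enc/ε₀.
E = k|Q_enc|/r² = (8.99×10^9)(1.837×10^-6)/(0.17)² = 5.72e5 N/C.

E ≈ 5.72e5 V/m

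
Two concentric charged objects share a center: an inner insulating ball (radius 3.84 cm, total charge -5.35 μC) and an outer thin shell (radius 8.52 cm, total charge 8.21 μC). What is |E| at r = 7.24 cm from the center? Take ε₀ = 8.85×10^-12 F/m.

By spherical symmetry E is radial; choose a Gaussian sphere of radius r = 7.24 cm (between the bodies, 3.84 cm < r < 8.52 cm).
The shell at 8.52 cm lies outside the Gaussian surface, so Q_enc = -5.35 μC = -5.35×10^-6 C.
Applying ∮E·dA = Q_enc/ε₀ with Φ = E(4πr²):
E = |Q_enc|/(4πε₀r²) = (5.35e-6)/(4π·8.85×10^-12·(0.0724)²) = 9.18×10^6 N/C.

|E| ≈ 9.18×10^6 N/C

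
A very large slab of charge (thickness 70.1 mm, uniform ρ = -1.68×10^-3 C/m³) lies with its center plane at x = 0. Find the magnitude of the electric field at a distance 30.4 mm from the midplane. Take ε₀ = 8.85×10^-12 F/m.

|E| ≈ 5.77×10^6 N/C

By symmetry E is perpendicular to the slab. A Gaussian pillbox from −30.4 mm to +30.4 mm (face area A) lies entirely within the slab.
Q_enc = ρ·(2x)·A and flux = 2EA, so 2EA = 2ρxA/ε₀ ⇒ E = |ρ|x/ε₀.
E = (1.68×10^-3)(0.0304)/(8.85×10^-12) = 5.77×10^6 N/C.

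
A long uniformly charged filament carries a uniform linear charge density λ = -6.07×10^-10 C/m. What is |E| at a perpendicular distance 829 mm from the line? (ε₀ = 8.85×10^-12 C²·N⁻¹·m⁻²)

E = 13.2 N/C

Choose a coaxial cylinder of radius r = 829 mm (arbitrary length L) as the Gaussian surface.
Q_enc = λL, so λ_enc = -6.07×10^-10 C/m.
Gauss's law: E·2πrL = λ_enc L/ε₀.
E = |λ_enc|/(2πε₀r) = (6.07×10^-10)/(2π·8.85×10^-12·0.829) = 13.2 N/C.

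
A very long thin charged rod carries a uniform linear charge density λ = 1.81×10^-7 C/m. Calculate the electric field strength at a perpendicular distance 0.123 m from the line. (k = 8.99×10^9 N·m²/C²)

E ≈ 2.65×10^4 N/C

Choose a coaxial cylinder of radius r = 0.123 m (arbitrary length L) as the Gaussian surface.
Q_enc = λL, so λ_enc = 1.81×10^-7 C/m.
By Gauss's law (flux through the curved wall only), E·2πrL = λ_enc L/ε₀.
E = 2k|λ_enc|/r = 2(8.99×10^9)(1.81×10^-7)/(0.123) = 2.65×10^4 N/C.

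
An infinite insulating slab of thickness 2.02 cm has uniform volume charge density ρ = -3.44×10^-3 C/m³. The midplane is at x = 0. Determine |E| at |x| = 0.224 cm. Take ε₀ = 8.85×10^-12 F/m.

8.71×10^5 N/C

By symmetry E is perpendicular to the slab. A Gaussian pillbox from −0.224 cm to +0.224 cm (face area A) lies entirely within the slab.
Q_enc = ρ·(2x)·A and flux = 2EA, so 2EA = 2ρxA/ε₀ ⇒ E = |ρ|x/ε₀.
E = (3.44×10^-3)(0.00224)/(8.85×10^-12) = 8.71×10^5 N/C.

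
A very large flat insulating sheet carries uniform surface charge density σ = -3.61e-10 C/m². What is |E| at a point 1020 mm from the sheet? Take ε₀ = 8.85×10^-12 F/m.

The symmetry is planar: E is normal to the sheet and the same magnitude on both sides. Take a pillbox straddling the sheet with end-cap area A.
Only the two end caps contribute flux: Φ = 2EA. With Q_enc = σA, Gauss's law gives E = |σ|/(2ε₀).
E = |σ|/(2ε₀) = (3.61×10^-10)/(2·8.85×10^-12) = 20.4 N/C.

E ≈ 20.4 V/m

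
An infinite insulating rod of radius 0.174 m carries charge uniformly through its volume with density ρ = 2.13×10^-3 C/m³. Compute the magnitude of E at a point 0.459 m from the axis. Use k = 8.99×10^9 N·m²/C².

E ≈ 7.94×10^6 N/C

Coaxial Gaussian cylinder, radius r = 0.459 m, length L (r > 0.174 m, full cross-section enclosed).
λ_enc = ρ·πR² = (2.13×10^-3)π(0.174)² = 2.026e-4 C/m.
By Gauss's law (flux through the curved wall only), E·2πrL = λ_enc L/ε₀.
E = 2k|λ_enc|/r = 2(8.99×10^9)(2.026×10^-4)/(0.459) = 7.94×10^6 N/C.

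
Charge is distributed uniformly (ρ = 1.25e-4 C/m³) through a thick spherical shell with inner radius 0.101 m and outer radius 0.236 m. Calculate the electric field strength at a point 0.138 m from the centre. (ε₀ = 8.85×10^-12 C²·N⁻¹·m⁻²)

Use a concentric Gaussian sphere at r = 0.138 m (within the shell material, 0.101 m < r < 0.236 m).
Only the shell between 0.101 m and r is enclosed: Q_enc = ρ·(4π/3)(r³ − a³) = (1.25×10^-4)·(4π/3)·((0.138)³ − (0.101)³) = 8.366×10^-7 C.
Gauss's law: E·4πr² = Q_enc/ε₀.
E = |Q_enc|/(4πε₀r²) = (8.366×10^-7)/(4π·8.85×10^-12·(0.138)²) = 3.95×10^5 N/C.

|E| = 3.95e5 V/m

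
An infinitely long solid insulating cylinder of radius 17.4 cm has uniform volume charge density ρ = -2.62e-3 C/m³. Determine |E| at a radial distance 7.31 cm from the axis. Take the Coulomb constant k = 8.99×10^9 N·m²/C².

|E| = 1.08e7 V/m

Coaxial Gaussian cylinder, radius r = 7.31 cm, length L (r < R).
Enclosed charge per unit length: λ_enc = ρ·πr² = (-2.62×10^-3)π(0.0731)² = -4.398e-5 C/m.
Since E is radial and uniform over the curved surface, Φ = E·2πrL = Q_enc/ε₀ = λ_enc L/ε₀.
E = 2k|λ_enc|/r = 2(8.99×10^9)(4.398e-5)/(0.0731) = 1.08e7 N/C.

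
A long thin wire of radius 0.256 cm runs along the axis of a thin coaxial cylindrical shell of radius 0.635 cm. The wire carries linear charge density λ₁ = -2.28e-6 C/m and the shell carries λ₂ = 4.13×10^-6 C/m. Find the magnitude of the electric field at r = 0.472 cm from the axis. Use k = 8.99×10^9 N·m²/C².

Choose a coaxial cylinder of radius r = 0.472 cm (arbitrary length L) as the Gaussian surface (between the conductors, 0.256 cm < r < 0.635 cm).
Only the inner wire is enclosed; the outer shell contributes nothing inside itself. λ_enc = λ₁ = -2.28×10^-6 C/m.
Gauss's law: E·2πrL = λ_enc L/ε₀.
E = 2k|λ_enc|/r = 2(8.99×10^9)(2.28×10^-6)/(0.00472) = 8.69e6 N/C.

8.69×10^6 N/C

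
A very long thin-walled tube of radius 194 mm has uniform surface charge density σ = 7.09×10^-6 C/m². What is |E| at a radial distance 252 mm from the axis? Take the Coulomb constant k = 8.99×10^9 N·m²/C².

|E| = 6.17×10^5 N/C

Coaxial Gaussian cylinder, radius r = 252 mm, length L (r > 194 mm).
The whole shell is enclosed: λ_enc = σ·2πR = (7.09×10^-6)·2π·(0.194) = 8.642×10^-6 C/m.
Applying ∮E·dA = Q_enc/ε₀ with the end caps contributing no flux:
E = 2k|λ_enc|/r = 2(8.99×10^9)(8.642×10^-6)/(0.252) = 6.17e5 N/C.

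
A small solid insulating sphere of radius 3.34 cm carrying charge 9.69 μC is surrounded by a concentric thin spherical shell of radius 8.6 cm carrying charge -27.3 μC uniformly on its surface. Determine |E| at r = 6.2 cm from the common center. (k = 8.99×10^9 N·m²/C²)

|E| = 2.27e7 N/C

By spherical symmetry E is radial; choose a Gaussian sphere of radius r = 6.2 cm (between the bodies, 3.34 cm < r < 8.6 cm).
Only the inner charge is enclosed; the outer shell contributes nothing inside itself. Q_enc = 9.69 μC = 9.69e-6 C.
Since E is radial and uniform over the Gaussian sphere, Φ = E·4πr² = Q_enc/ε₀.
E = k|Q_enc|/r² = (8.99×10^9)(9.69×10^-6)/(0.062)² = 2.27×10^7 N/C.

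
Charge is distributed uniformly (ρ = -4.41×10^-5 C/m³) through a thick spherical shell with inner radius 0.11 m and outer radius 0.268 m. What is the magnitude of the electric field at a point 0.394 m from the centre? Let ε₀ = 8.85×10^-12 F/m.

|E| = 1.92×10^5 N/C

Use a concentric Gaussian sphere at r = 0.394 m (r > 0.268 m, enclosing the whole shell).
Q_enc = ρ·(4π/3)(b³ − a³) = (-4.41×10^-5)·(4π/3)·((0.268)³ − (0.11)³) = -3.31e-6 C.
Gauss's law: E·4πr² = Q_enc/ε₀.
E = |Q_enc|/(4πε₀r²) = (3.31e-6)/(4π·8.85×10^-12·(0.394)²) = 1.92e5 N/C.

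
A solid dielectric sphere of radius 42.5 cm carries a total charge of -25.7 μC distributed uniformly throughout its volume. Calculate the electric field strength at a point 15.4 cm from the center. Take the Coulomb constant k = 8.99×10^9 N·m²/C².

Symmetry ⇒ E = E(r) r̂. Gaussian sphere of radius r = 15.4 cm (r < R).
Only the charge within r is enclosed: Q_enc = Q·(r/R)³ = (-25.7 μC)·(15.4 cm/42.5 cm)³ = -1.223×10^-6 C.
Applying ∮E·dA = Q_enc/ε₀ with Φ = E(4πr²):
E = k|Q_enc|/r² = (8.99×10^9)(1.223×10^-6)/(0.154)² = 4.63×10^5 N/C.

|E| = 4.63e5 N/C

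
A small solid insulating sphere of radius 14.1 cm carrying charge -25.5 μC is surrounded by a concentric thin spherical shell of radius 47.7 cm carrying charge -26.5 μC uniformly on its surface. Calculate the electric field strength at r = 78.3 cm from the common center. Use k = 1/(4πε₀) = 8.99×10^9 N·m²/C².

By spherical symmetry E is radial; choose a Gaussian sphere of radius r = 78.3 cm (r > 47.7 cm, enclosing both).
Q_enc = (-25.5 μC) + (-26.5 μC) = -5.20×10^-5 C.
Gauss's law: E·4πr² = Q_enc/ε₀.
E = k|Q_enc|/r² = (8.99×10^9)(5.20×10^-5)/(0.783)² = 7.62×10^5 N/C.

E = 7.62e5 N/C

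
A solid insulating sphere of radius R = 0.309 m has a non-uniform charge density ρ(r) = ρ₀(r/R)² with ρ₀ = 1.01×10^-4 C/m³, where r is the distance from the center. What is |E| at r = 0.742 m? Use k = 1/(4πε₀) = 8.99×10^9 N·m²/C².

|E| = 1.22×10^5 N/C

Take a concentric spherical Gaussian surface of radius r = 0.742 m (r > R, all charge enclosed).
Q_enc = 4π ∫₀^R ρ₀(r'/R)^2 r'² dr' = 4πρ₀R³/5 = 7.489e-6 C.
Gauss's law: E·4πr² = Q_enc/ε₀.
E = k|Q_enc|/r² = (8.99×10^9)(7.489e-6)/(0.742)² = 1.22e5 N/C.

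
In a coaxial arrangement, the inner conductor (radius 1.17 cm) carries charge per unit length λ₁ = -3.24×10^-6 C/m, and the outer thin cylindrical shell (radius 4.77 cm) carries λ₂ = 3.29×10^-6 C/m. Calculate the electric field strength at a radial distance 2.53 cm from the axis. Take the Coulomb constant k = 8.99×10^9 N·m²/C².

Take a coaxial cylindrical Gaussian surface of radius r = 2.53 cm and length L (between the conductors, 1.17 cm < r < 4.77 cm).
The shell at 4.77 cm lies outside the Gaussian surface, so λ_enc = λ₁ = -3.24e-6 C/m.
Gauss's law: E·2πrL = λ_enc L/ε₀.
E = 2k|λ_enc|/r = 2(8.99×10^9)(3.24e-6)/(0.0253) = 2.30e6 N/C.

E = 2.30e6 N/C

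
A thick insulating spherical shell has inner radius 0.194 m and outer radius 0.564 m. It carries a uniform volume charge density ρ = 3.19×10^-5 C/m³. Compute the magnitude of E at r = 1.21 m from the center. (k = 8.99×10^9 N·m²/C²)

E ≈ 1.41e5 V/m

Take a concentric spherical Gaussian surface of radius r = 1.21 m (r > 0.564 m, enclosing the whole shell).
Q_enc = ρ·(4π/3)(b³ − a³) = (3.19e-5)·(4π/3)·((0.564)³ − (0.194)³) = 2.30×10^-5 C.
Applying ∮E·dA = Q_enc/ε₀ with Φ = E(4πr²):
E = k|Q_enc|/r² = (8.99×10^9)(2.30×10^-5)/(1.21)² = 1.41×10^5 N/C.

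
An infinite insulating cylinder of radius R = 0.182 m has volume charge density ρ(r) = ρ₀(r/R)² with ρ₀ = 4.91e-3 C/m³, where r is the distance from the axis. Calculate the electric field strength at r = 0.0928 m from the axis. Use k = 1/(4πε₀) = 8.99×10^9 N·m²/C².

Choose a coaxial cylinder of radius r = 0.0928 m (arbitrary length L) as the Gaussian surface (r < R).
Integrating ρ over the cross-section to radius r: λ_enc = (2πρ₀/R²) ∫₀^r r'^3 dr' = 2πρ₀ r^4/(4·R²) = 1.727e-5 C/m.
Since E is radial and uniform over the curved surface, Φ = E·2πrL = Q_enc/ε₀ = λ_enc L/ε₀.
E = 2k|λ_enc|/r = 2(8.99×10^9)(1.727×10^-5)/(0.0928) = 3.35×10^6 N/C.

|E| ≈ 3.35×10^6 N/C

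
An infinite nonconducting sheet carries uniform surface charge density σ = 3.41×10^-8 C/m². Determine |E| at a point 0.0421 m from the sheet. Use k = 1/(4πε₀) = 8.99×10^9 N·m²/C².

1.93×10^3 V/m

By planar symmetry E is perpendicular to the sheet and uniform; use a Gaussian pillbox with flat faces of area A on each side of the sheet.
Only the two end caps contribute flux: Φ = 2EA. With Q_enc = σA, Gauss's law gives E = |σ|/(2ε₀).
E = 2πk|σ| = 2π(8.99×10^9)(3.41×10^-8) = 1.93×10^3 N/C.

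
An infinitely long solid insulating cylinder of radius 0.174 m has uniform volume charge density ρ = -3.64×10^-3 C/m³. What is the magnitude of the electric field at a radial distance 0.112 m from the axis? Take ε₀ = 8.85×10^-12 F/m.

By cylindrical symmetry E is radial; use a coaxial Gaussian cylinder of radius 0.112 m and length L (r < R).
Enclosed charge per unit length: λ_enc = ρ·πr² = (-3.64×10^-3)π(0.112)² = -1.434e-4 C/m.
By Gauss's law (flux through the curved wall only), E·2πrL = λ_enc L/ε₀.
E = |λ_enc|/(2πε₀r) = (1.434e-4)/(2π·8.85×10^-12·0.112) = 2.30×10^7 N/C.

|E| ≈ 2.30×10^7 N/C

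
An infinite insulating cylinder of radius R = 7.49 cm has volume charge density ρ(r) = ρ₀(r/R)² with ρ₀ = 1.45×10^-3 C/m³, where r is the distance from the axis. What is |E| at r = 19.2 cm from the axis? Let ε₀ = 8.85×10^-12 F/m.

By cylindrical symmetry E is radial; use a coaxial Gaussian cylinder of radius 19.2 cm and length L (r > R, full charge per length enclosed).
λ_enc = 2π ∫₀^R ρ₀(r'/R)^2 r' dr' = 2πρ₀R²/4 = 1.278×10^-5 C/m.
By Gauss's law (flux through the curved wall only), E·2πrL = λ_enc L/ε₀.
E = |λ_enc|/(2πε₀r) = (1.278×10^-5)/(2π·8.85×10^-12·0.192) = 1.20×10^6 N/C.

E ≈ 1.20×10^6 V/m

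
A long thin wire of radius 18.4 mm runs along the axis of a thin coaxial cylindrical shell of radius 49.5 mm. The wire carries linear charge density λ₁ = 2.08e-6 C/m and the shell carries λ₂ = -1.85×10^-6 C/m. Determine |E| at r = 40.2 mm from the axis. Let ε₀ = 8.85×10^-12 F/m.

By cylindrical symmetry E is radial; use a coaxial Gaussian cylinder of radius 40.2 mm and length L (between the conductors, 18.4 mm < r < 49.5 mm).
The shell at 49.5 mm lies outside the Gaussian surface, so λ_enc = λ₁ = 2.08×10^-6 C/m.
Applying ∮E·dA = Q_enc/ε₀ with the end caps contributing no flux:
E = |λ_enc|/(2πε₀r) = (2.08×10^-6)/(2π·8.85×10^-12·0.0402) = 9.30×10^5 N/C.

9.30×10^5 N/C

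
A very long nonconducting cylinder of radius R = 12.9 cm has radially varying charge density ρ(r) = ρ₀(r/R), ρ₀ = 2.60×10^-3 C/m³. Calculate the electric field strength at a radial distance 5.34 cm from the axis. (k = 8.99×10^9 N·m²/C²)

2.16e6 N/C

Coaxial Gaussian cylinder, radius r = 5.34 cm, length L (r < R).
Integrating ρ over the cross-section to radius r: λ_enc = (2πρ₀/R) ∫₀^r r'^2 dr' = 2πρ₀ r^3/(3·R) = 6.428e-6 C/m.
Gauss's law: E·2πrL = λ_enc L/ε₀.
E = 2k|λ_enc|/r = 2(8.99×10^9)(6.428e-6)/(0.0534) = 2.16×10^6 N/C.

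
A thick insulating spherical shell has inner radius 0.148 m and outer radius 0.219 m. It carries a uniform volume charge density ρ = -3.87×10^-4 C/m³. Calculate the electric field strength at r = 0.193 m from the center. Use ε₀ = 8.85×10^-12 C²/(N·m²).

Take a concentric spherical Gaussian surface of radius r = 0.193 m (within the shell material, 0.148 m < r < 0.219 m).
Enclosed charge is the volume from a to r: Q_enc = (4π/3)ρ(r³ − a³) = -6.399×10^-6 C.
By Gauss's law, ∮E·dA = E·4πr² = Q_enc/ε₀.
E = |Q_enc|/(4πε₀r²) = (6.399×10^-6)/(4π·8.85×10^-12·(0.193)²) = 1.54e6 N/C.

|E| = 1.54×10^6 V/m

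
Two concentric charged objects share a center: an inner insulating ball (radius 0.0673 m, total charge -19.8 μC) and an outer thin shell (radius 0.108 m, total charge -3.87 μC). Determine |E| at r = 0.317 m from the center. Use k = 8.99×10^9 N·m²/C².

Take a concentric spherical Gaussian surface of radius r = 0.317 m (r > 0.108 m, enclosing both).
Q_enc = (-19.8 μC) + (-3.87 μC) = -2.367×10^-5 C.
Gauss's law: E·4πr² = Q_enc/ε₀.
E = k|Q_enc|/r² = (8.99×10^9)(2.367×10^-5)/(0.317)² = 2.12×10^6 N/C.

2.12×10^6 V/m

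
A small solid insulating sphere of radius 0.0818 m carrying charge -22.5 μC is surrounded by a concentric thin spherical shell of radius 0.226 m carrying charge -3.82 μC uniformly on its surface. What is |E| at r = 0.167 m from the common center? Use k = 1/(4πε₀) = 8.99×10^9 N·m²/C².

E ≈ 7.25×10^6 N/C

Symmetry ⇒ E = E(r) r̂. Gaussian sphere of radius r = 0.167 m (between the bodies, 0.0818 m < r < 0.226 m).
Only the inner charge is enclosed; the outer shell contributes nothing inside itself. Q_enc = -22.5 μC = -2.25×10^-5 C.
Gauss's law: E·4πr² = Q_enc/ε₀.
E = k|Q_enc|/r² = (8.99×10^9)(2.25e-5)/(0.167)² = 7.25e6 N/C.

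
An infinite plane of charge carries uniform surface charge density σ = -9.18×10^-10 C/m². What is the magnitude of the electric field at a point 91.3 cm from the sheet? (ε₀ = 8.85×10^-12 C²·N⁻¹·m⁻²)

E = 51.9 N/C

By planar symmetry E is perpendicular to the sheet and uniform; use a Gaussian pillbox with flat faces of area A on each side of the sheet.
Flux Φ = 2EA and Q_enc = σA, so 2EA = σA/ε₀ ⇒ E = |σ|/(2ε₀), independent of distance.
E = |σ|/(2ε₀) = (9.18×10^-10)/(2·8.85×10^-12) = 51.9 N/C.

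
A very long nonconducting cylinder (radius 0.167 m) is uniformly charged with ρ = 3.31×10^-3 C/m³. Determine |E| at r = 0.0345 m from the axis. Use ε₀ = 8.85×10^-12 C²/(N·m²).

Coaxial Gaussian cylinder, radius r = 0.0345 m, length L (r < R).
Charge inside radius r per length L is ρ·πr²·L, so λ_enc = ρπr² = 1.238×10^-5 C/m.
By Gauss's law (flux through the curved wall only), E·2πrL = λ_enc L/ε₀.
E = |λ_enc|/(2πε₀r) = (1.238×10^-5)/(2π·8.85×10^-12·0.0345) = 6.45e6 N/C.

6.45×10^6 N/C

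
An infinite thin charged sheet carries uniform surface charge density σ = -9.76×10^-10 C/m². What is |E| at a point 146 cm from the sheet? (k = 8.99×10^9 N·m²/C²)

E = 55.1 N/C

The symmetry is planar: E is normal to the sheet and the same magnitude on both sides. Take a pillbox straddling the sheet with end-cap area A.
Flux Φ = 2EA and Q_enc = σA, so 2EA = σA/ε₀ ⇒ E = |σ|/(2ε₀), independent of distance.
E = 2πk|σ| = 2π(8.99×10^9)(9.76×10^-10) = 55.1 N/C.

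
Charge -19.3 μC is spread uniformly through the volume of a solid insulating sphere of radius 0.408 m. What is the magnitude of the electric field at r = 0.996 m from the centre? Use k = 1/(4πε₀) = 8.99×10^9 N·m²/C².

Use a concentric Gaussian sphere at r = 0.996 m (r > R, so the entire charge is enclosed).
Q_enc = -19.3 μC = -1.93e-5 C.
Gauss's law: E·4πr² = Q_enc/ε₀.
E = k|Q_enc|/r² = (8.99×10^9)(1.93e-5)/(0.996)² = 1.75e5 N/C.

E = 1.75e5 N/C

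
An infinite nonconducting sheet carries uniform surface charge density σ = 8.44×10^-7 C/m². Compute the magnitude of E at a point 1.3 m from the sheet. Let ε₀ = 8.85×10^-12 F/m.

Choose a cylindrical pillbox piercing the sheet, end faces (area A) parallel to it.
Only the two end caps contribute flux: Φ = 2EA. With Q_enc = σA, Gauss's law gives E = |σ|/(2ε₀).
E = |σ|/(2ε₀) = (8.44×10^-7)/(2·8.85×10^-12) = 4.77×10^4 N/C.

4.77e4 N/C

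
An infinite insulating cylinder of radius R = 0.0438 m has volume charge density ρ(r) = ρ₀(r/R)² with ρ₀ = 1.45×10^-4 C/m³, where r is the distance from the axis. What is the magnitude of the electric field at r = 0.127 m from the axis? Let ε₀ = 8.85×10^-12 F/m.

Choose a coaxial cylinder of radius r = 0.127 m (arbitrary length L) as the Gaussian surface (r > R, full charge per length enclosed).
λ_enc = 2π ∫₀^R ρ₀(r'/R)^2 r' dr' = 2πρ₀R²/4 = 4.37×10^-7 C/m.
Gauss's law: E·2πrL = λ_enc L/ε₀.
E = |λ_enc|/(2πε₀r) = (4.37e-7)/(2π·8.85×10^-12·0.127) = 6.19e4 N/C.

6.19×10^4 N/C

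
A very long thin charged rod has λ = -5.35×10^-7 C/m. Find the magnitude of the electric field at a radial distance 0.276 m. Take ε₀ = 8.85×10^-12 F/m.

E ≈ 3.49e4 V/m

Choose a coaxial cylinder of radius r = 0.276 m (arbitrary length L) as the Gaussian surface.
Q_enc = λL, so λ_enc = -5.35×10^-7 C/m.
By Gauss's law (flux through the curved wall only), E·2πrL = λ_enc L/ε₀.
E = |λ_enc|/(2πε₀r) = (5.35e-7)/(2π·8.85×10^-12·0.276) = 3.49e4 N/C.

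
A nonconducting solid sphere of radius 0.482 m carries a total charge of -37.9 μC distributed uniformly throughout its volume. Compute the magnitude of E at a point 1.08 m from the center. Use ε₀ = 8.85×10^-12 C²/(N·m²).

2.92e5 N/C

Take a concentric spherical Gaussian surface of radius r = 1.08 m (r > R, so the entire charge is enclosed).
Q_enc = -37.9 μC = -3.79×10^-5 C.
Gauss's law: E·4πr² = Q_enc/ε₀.
E = |Q_enc|/(4πε₀r²) = (3.79×10^-5)/(4π·8.85×10^-12·(1.08)²) = 2.92×10^5 N/C.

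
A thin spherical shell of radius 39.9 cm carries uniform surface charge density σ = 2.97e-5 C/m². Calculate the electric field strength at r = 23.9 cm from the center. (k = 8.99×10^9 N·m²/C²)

Take a concentric spherical Gaussian surface of radius r = 23.9 cm (inside the shell, r < 39.9 cm).
No charge lies within this surface, so Q_enc = 0 and Gauss's law gives E·4πr² = 0 ⇒ E = 0.

E = 0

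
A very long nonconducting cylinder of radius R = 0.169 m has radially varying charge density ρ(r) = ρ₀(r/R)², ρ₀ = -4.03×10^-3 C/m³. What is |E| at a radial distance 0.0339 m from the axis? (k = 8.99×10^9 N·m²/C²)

1.55e5 N/C

Choose a coaxial cylinder of radius r = 0.0339 m (arbitrary length L) as the Gaussian surface (r < R).
Integrating ρ over the cross-section to radius r: λ_enc = (2πρ₀/R²) ∫₀^r r'^3 dr' = 2πρ₀ r^4/(4·R²) = -2.927×10^-7 C/m.
By Gauss's law (flux through the curved wall only), E·2πrL = λ_enc L/ε₀.
E = 2k|λ_enc|/r = 2(8.99×10^9)(2.927e-7)/(0.0339) = 1.55×10^5 N/C.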